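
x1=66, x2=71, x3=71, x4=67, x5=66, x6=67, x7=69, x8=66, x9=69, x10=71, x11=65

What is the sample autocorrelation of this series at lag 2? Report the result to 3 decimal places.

Mean x̄ = (66 + 71 + 71 + 67 + 66 + 67 + 69 + 66 + 69 + 71 + 65)/11 = 68.0000
Numerator Σ_{t=1}^{9}(x_t−x̄)(x_{t+2}−x̄) = -22.0000
Denominator Σ(x_t−x̄)² = 52.0000
r_2 = -22.0000 / 52.0000 = -0.423

-0.423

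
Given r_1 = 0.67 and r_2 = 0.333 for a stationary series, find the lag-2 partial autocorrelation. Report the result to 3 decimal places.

-0.210

φ_{22} = (r_2 − r_1²) / (1 − r_1²)
r_1² = (0.67)² = 0.4489
Numerator = 0.333 − 0.4489 = -0.1159; denominator = 1 − 0.4489 = 0.5511
φ_{22} = -0.1159 / 0.5511 = -0.210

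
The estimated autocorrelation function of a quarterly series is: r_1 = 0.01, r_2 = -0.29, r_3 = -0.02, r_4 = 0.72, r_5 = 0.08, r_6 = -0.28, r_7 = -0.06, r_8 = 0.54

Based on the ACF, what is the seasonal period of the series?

4

The largest autocorrelation is r_4 = 0.72, with a weaker echo at lag 8 (0.54); the remaining lags stay at or below 0.08.
The dominant spike at lag 4 indicates a seasonal period of 4.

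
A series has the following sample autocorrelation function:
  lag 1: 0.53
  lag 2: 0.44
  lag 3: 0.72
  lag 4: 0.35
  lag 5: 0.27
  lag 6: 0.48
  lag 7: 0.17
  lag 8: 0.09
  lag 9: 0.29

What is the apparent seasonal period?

The largest autocorrelation is r_3 = 0.72; the remaining lags stay at or below 0.53. The elevated value at lag 1 (0.53), dropping to 0.44 at lag 2, reflects decaying short-term dependence rather than seasonality.
The dominant spike at lag 3 indicates a seasonal period of 3.

3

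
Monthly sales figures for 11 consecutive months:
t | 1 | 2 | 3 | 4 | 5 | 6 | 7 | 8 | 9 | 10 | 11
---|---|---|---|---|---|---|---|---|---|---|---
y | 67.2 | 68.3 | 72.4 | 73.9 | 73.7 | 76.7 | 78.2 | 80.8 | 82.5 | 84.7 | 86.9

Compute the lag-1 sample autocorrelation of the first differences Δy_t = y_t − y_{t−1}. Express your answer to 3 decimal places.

-0.416

First differences Δy: 1.1, 4.1, 1.5, -0.2, 3.0, 1.5, 2.6, 1.7, 2.2, 2.2
Mean of differences = 1.9700
Numerator Σ(Δy_t−Δȳ)(Δy_{t+1}−Δȳ) = -5.0289
Denominator Σ(Δy_t−Δȳ)² = 12.0810
r_1(Δy) = -5.0289 / 12.0810 = -0.416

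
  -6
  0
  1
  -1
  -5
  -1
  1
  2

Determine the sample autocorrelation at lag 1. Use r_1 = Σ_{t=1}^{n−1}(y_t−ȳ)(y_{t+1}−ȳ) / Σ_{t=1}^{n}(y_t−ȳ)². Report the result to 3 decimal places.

0.053

Mean ȳ = (-6 + 0 + 1 − 1 − 5 − 1 + 1 + 2)/8 = -1.1250
Deviations from mean: -4.8750, 1.1250, 2.1250, 0.1250, -3.8750, 0.1250, 2.1250, 3.1250
Σ(y_t−ȳ)(y_{t+1}−ȳ) = (-5.4844) + (2.3906) + (0.2656) + (-0.4844) + (-0.4844) + (0.2656) + (6.6406) = 3.1094
Denominator Σ(y_t−ȳ)² = 58.8750
r_1 = 3.1094 / 58.8750 = 0.053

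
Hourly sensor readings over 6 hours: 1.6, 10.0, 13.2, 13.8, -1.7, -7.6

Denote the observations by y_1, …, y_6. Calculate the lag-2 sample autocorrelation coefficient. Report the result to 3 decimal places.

Mean ȳ = (1.6 + 10.0 + 13.2 + 13.8 − 1.7 − 7.6)/6 = 4.8833
Deviations from mean: -3.2833, 5.1167, 8.3167, 8.9167, -6.5833, -12.4833
Numerator Σ_{t=1}^{4}(y_t−ȳ)(y_{t+2}−ȳ) = -147.7439
Denominator Σ(y_t−ȳ)² = 384.8083
r_2 = -147.7439 / 384.8083 = -0.384

-0.384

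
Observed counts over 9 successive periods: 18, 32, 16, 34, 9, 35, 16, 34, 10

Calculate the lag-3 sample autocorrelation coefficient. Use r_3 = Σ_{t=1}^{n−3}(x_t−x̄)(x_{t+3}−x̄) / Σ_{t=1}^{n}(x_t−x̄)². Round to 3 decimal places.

Mean x̄ = (18 + 32 + 16 + 34 + 9 + 35 + 16 + 34 + 10)/9 = 22.6667
Numerator Σ_{t=1}^{6}(x_t−x̄)(x_{t+3}−x̄) = -649.3333
Denominator Σ(x_t−x̄)² = 954.0000
r_3 = -649.3333 / 954.0000 = -0.681

-0.681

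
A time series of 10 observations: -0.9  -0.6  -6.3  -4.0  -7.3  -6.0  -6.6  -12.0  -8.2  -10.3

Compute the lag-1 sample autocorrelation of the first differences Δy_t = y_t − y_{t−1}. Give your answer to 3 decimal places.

First differences Δy: 0.3, -5.7, 2.3, -3.3, 1.3, -0.6, -5.4, 3.8, -2.1
Mean of differences = -1.0444
Numerator Σ(Δy_t−Δȳ)(Δy_{t+1}−Δȳ) = -61.7686
Denominator Σ(Δy_t−Δȳ)² = 89.0022
r_1(Δy) = -61.7686 / 89.0022 = -0.694

-0.694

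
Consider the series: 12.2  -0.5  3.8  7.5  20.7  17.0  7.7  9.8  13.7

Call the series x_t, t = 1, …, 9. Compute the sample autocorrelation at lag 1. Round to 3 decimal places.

0.263

Mean x̄ = (12.2 − 0.5 + 3.8 + 7.5 + 20.7 + 17.0 + 7.7 + 9.8 + 13.7)/9 = 10.2111
Numerator Σ_{t=1}^{8}(x_t−x̄)(x_{t+1}−x̄) = 90.0699
Denominator Σ(x_t−x̄)² = 341.8889
r_1 = 90.0699 / 341.8889 = 0.263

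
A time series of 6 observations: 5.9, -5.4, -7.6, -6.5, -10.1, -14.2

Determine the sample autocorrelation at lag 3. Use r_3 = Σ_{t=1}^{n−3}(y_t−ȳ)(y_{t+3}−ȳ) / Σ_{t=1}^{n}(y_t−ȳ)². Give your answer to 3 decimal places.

0.019

Mean ȳ = (5.9 − 5.4 − 7.6 − 6.5 − 10.1 − 14.2)/6 = -6.3167
Σ(y_t−ȳ)(y_{t+3}−ȳ) = (-2.2397) + (-3.4681) + (10.1169) = 4.4092
Denominator Σ(y_t−ȳ)² = 228.2283
r_3 = 4.4092 / 228.2283 = 0.019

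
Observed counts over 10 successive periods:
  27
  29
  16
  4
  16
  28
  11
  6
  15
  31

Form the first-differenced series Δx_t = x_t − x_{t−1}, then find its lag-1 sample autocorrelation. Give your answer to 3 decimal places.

First differences Δx: 2, -13, -12, 12, 12, -17, -5, 9, 16
Mean of differences = 0.4444
Numerator Σ(Δx_t−Δx̄)(Δx_{t+1}−Δx̄) = 116.0247
Denominator Σ(Δx_t−Δx̄)² = 1254.2222
r_1(Δx) = 116.0247 / 1254.2222 = 0.093

0.093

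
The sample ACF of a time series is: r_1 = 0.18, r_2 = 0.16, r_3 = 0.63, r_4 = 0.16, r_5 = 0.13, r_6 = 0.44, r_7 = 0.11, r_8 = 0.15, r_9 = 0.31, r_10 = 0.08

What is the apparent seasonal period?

The largest autocorrelation is r_3 = 0.63, with weaker echoes at lags 6 (0.44) and 9 (0.31); the remaining lags stay at or below 0.18.
The dominant spike at lag 3 indicates a seasonal period of 3.

3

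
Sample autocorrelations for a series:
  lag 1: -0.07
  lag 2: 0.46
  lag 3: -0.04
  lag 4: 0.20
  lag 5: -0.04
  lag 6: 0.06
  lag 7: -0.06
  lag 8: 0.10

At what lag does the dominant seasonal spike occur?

The largest autocorrelation is r_2 = 0.46, with a weaker echo at lag 4 (0.20); the remaining lags stay at or below 0.10.
The dominant spike at lag 2 indicates a seasonal period of 2.

2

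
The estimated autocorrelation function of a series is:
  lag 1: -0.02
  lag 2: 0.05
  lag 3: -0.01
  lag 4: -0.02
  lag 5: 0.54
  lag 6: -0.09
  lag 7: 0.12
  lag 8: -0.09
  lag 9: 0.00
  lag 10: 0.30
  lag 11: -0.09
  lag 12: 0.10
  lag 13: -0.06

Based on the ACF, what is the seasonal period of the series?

The largest autocorrelation is r_5 = 0.54, with a weaker echo at lag 10 (0.30); the remaining lags stay at or below 0.12.
The dominant spike at lag 5 indicates a seasonal period of 5.

5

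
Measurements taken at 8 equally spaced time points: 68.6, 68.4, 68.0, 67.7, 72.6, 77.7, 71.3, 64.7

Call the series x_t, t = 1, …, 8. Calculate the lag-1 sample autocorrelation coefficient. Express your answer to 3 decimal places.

Mean x̄ = (68.6 + 68.4 + 68.0 + 67.7 + 72.6 + 77.7 + 71.3 + 64.7)/8 = 69.8750
Σ(x_t−x̄)(x_{t+1}−x̄) = (1.8806) + (2.7656) + (4.0781) + (-5.9269) + (21.3231) + (11.1506) + (-7.3744) = 27.8969
Denominator Σ(x_t−x̄)² = 109.5150
r_1 = 27.8969 / 109.5150 = 0.255

0.255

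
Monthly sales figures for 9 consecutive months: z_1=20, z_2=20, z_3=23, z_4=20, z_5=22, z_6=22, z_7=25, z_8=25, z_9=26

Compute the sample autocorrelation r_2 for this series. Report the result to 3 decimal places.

0.277

Mean z̄ = (20 + 20 + 23 + 20 + 22 + 22 + 25 + 25 + 26)/9 = 22.5556
Numerator Σ_{t=1}^{7}(z_t−z̄)(z_{t+2}−z̄) = 12.2716
Denominator Σ(z_t−z̄)² = 44.2222
r_2 = 12.2716 / 44.2222 = 0.277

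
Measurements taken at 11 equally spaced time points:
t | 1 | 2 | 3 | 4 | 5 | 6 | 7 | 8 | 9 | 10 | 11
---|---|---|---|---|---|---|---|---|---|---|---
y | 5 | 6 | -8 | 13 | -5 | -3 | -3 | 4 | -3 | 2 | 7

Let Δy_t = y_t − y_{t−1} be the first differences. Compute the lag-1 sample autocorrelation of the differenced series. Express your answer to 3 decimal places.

-0.701

First differences Δy: 1, -14, 21, -18, 2, 0, 7, -7, 5, 5
Mean of differences = 0.2000
Numerator Σ(Δy_t−Δȳ)(Δy_{t+1}−Δȳ) = -780.2400
Denominator Σ(Δy_t−Δȳ)² = 1113.6000
r_1(Δy) = -780.2400 / 1113.6000 = -0.701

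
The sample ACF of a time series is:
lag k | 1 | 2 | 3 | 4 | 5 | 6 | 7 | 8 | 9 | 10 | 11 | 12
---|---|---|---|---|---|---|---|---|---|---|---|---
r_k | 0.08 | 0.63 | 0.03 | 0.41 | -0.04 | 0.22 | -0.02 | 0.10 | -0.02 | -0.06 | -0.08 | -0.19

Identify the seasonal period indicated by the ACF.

The largest autocorrelation is r_2 = 0.63, with weaker echoes at lags 4 (0.41) and 6 (0.22); the remaining lags stay at or below 0.10.
The dominant spike at lag 2 indicates a seasonal period of 2.

2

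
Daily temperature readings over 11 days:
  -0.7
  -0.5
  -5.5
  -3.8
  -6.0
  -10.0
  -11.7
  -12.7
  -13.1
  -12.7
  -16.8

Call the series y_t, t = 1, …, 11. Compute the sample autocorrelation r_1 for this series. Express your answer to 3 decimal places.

0.667

Mean ȳ = (-0.7 − 0.5 − 5.5 − 3.8 − 6.0 − 10.0 − 11.7 − 12.7 − 13.1 − 12.7 − 16.8)/11 = -8.5000
Numerator Σ_{t=1}^{10}(y_t−ȳ)(y_{t+1}−ȳ) = 200.2400
Denominator Σ(y_t−ȳ)² = 300.0000
r_1 = 200.2400 / 300.0000 = 0.667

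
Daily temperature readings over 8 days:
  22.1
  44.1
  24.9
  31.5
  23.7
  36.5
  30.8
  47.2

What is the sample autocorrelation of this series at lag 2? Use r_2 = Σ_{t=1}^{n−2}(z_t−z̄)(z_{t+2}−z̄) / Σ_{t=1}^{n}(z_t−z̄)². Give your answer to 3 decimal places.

0.335

Mean z̄ = (22.1 + 44.1 + 24.9 + 31.5 + 23.7 + 36.5 + 30.8 + 47.2)/8 = 32.6000
Deviations from mean: -10.5000, 11.5000, -7.7000, -1.1000, -8.9000, 3.9000, -1.8000, 14.6000
Σ(z_t−z̄)(z_{t+2}−z̄) = (80.8500) + (-12.6500) + (68.5300) + (-4.2900) + (16.0200) + (56.9400) = 205.4000
Denominator Σ(z_t−z̄)² = 613.8200
r_2 = 205.4000 / 613.8200 = 0.335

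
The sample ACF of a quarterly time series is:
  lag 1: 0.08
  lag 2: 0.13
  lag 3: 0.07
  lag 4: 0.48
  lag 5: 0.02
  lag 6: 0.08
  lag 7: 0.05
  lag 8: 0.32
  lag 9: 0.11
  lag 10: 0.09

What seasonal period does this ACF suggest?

4

The largest autocorrelation is r_4 = 0.48, with a weaker echo at lag 8 (0.32); the remaining lags stay at or below 0.13.
The dominant spike at lag 4 indicates a seasonal period of 4.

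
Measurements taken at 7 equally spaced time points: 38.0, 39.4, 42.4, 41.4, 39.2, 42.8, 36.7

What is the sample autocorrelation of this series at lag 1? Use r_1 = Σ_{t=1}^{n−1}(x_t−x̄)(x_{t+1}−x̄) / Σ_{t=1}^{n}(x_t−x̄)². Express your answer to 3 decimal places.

-0.299

Mean x̄ = (38.0 + 39.4 + 42.4 + 41.4 + 39.2 + 42.8 + 36.7)/7 = 39.9857
Numerator Σ_{t=1}^{6}(x_t−x̄)(x_{t+1}−x̄) = -9.4059
Denominator Σ(x_t−x̄)² = 31.4486
r_1 = -9.4059 / 31.4486 = -0.299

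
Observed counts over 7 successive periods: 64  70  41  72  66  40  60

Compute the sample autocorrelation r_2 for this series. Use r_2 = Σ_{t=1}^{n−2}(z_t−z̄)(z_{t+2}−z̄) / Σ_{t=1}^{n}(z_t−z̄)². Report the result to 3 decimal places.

-0.298

Mean z̄ = (64 + 70 + 41 + 72 + 66 + 40 + 60)/7 = 59.0000
Deviations from mean: 5.0000, 11.0000, -18.0000, 13.0000, 7.0000, -19.0000, 1.0000
Σ(z_t−z̄)(z_{t+2}−z̄) = (-90.0000) + (143.0000) + (-126.0000) + (-247.0000) + (7.0000) = -313.0000
Denominator Σ(z_t−z̄)² = 1050.0000
r_2 = -313.0000 / 1050.0000 = -0.298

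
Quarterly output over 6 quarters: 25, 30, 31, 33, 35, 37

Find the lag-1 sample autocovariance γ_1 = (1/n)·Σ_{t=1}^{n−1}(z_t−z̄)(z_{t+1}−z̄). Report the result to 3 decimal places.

Mean z̄ = (25 + 30 + 31 + 33 + 35 + 37)/6 = 31.8333
Σ_{t=1}^{5}(z_t−z̄)(z_{t+1}−z̄) = 33.1389
γ_1 = 33.1389 / 6 = 5.523

5.523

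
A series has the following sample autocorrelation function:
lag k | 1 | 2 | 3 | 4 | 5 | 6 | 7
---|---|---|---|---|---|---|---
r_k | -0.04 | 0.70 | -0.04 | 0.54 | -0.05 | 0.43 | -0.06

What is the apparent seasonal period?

The largest autocorrelation is r_2 = 0.70, with weaker echoes at lags 4 (0.54) and 6 (0.43); the remaining lags stay at or below -0.04.
The dominant spike at lag 2 indicates a seasonal period of 2.

2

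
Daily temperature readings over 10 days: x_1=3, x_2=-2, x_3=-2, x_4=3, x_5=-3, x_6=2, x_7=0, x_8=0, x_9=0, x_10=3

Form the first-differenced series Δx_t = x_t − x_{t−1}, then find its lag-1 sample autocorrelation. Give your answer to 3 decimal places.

First differences Δx: -5, 0, 5, -6, 5, -2, 0, 0, 3
Mean of differences = 0.0000
Numerator Σ(Δx_t−Δx̄)(Δx_{t+1}−Δx̄) = -70.0000
Denominator Σ(Δx_t−Δx̄)² = 124.0000
r_1(Δx) = -70.0000 / 124.0000 = -0.565

-0.565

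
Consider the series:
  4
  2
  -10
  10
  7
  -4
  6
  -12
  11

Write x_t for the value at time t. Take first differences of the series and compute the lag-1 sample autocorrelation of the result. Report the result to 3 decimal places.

First differences Δx: -2, -12, 20, -3, -11, 10, -18, 23
Mean of differences = 0.8750
Numerator Σ(Δx_t−Δx̄)(Δx_{t+1}−Δx̄) = -935.5156
Denominator Σ(Δx_t−Δx̄)² = 1624.8750
r_1(Δx) = -935.5156 / 1624.8750 = -0.576

-0.576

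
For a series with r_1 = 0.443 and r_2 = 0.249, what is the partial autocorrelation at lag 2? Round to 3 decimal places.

φ_{22} = (r_2 − r_1²) / (1 − r_1²)
r_1² = (0.443)² = 0.196249
Numerator = 0.249 − 0.1962 = 0.0528; denominator = 1 − 0.1962 = 0.8038
φ_{22} = 0.0528 / 0.8038 = 0.066

0.066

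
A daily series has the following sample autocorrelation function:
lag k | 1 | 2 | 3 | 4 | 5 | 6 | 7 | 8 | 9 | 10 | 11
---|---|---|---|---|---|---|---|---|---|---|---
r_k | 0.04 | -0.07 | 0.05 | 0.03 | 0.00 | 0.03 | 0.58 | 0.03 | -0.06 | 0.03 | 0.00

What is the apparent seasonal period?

7

The largest autocorrelation is r_7 = 0.58; the remaining lags stay at or below 0.05.
The dominant spike at lag 7 indicates a seasonal period of 7.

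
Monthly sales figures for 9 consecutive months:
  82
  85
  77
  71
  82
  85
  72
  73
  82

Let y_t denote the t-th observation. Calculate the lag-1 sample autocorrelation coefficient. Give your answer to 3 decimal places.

-0.015

Mean ȳ = (82 + 85 + 77 + 71 + 82 + 85 + 72 + 73 + 82)/9 = 78.7778
Numerator Σ_{t=1}^{8}(y_t−ȳ)(y_{t+1}−ȳ) = -3.8272
Denominator Σ(y_t−ȳ)² = 251.5556
r_1 = -3.8272 / 251.5556 = -0.015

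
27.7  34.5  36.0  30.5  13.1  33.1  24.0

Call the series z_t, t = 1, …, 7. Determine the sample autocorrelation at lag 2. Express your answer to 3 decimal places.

Mean z̄ = (27.7 + 34.5 + 36.0 + 30.5 + 13.1 + 33.1 + 24.0)/7 = 28.4143
Deviations from mean: -0.7143, 6.0857, 7.5857, 2.0857, -15.3143, 4.6857, -4.4143
Σ(z_t−z̄)(z_{t+2}−z̄) = (-5.4184) + (12.6931) + (-116.1698) + (9.7731) + (67.6016) = -31.5204
Denominator Σ(z_t−z̄)² = 375.4086
r_2 = -31.5204 / 375.4086 = -0.084

-0.084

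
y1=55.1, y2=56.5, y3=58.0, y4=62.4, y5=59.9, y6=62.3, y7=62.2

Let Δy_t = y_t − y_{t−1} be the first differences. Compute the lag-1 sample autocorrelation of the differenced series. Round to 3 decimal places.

-0.618

First differences Δy: 1.4, 1.5, 4.4, -2.5, 2.4, -0.1
Mean of differences = 1.1833
Numerator Σ(Δy_t−Δȳ)(Δy_{t+1}−Δȳ) = -16.8036
Denominator Σ(Δy_t−Δȳ)² = 27.1883
r_1(Δy) = -16.8036 / 27.1883 = -0.618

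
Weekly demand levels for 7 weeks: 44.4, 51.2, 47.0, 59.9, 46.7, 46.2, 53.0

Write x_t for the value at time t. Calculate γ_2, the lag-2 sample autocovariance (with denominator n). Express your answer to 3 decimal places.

-1.175

Mean x̄ = (44.4 + 51.2 + 47.0 + 59.9 + 46.7 + 46.2 + 53.0)/7 = 49.7714
Σ_{t=1}^{5}(x_t−x̄)(x_{t+2}−x̄) = -8.2216
γ_2 = -8.2216 / 7 = -1.175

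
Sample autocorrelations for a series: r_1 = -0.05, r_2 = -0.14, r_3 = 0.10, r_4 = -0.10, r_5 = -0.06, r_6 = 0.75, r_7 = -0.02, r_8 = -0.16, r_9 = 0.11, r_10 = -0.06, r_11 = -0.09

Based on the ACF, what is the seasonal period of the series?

6

The largest autocorrelation is r_6 = 0.75; the remaining lags stay at or below 0.11.
The dominant spike at lag 6 indicates a seasonal period of 6.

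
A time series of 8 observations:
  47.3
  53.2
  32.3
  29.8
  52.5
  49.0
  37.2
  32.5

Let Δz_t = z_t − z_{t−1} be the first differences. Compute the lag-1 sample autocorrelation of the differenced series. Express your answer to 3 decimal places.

-0.131

First differences Δz: 5.9, -20.9, -2.5, 22.7, -3.5, -11.8, -4.7
Mean of differences = -2.1143
Numerator Σ(Δz_t−Δz̄)(Δz_{t+1}−Δz̄) = -148.7988
Denominator Σ(Δz_t−Δz̄)² = 1135.4486
r_1(Δz) = -148.7988 / 1135.4486 = -0.131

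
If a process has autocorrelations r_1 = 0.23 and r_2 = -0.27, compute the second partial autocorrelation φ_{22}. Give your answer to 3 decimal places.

φ_{22} = (r_2 − r_1²) / (1 − r_1²)
r_1² = (0.23)² = 0.0529
Numerator = -0.27 − 0.0529 = -0.3229; denominator = 1 − 0.0529 = 0.9471
φ_{22} = -0.3229 / 0.9471 = -0.341

-0.341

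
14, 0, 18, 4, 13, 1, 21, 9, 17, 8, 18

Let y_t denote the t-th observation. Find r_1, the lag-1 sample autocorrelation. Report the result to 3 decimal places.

-0.685

Mean ȳ = (14 + 0 + 18 + 4 + 13 + 1 + 21 + 9 + 17 + 8 + 18)/11 = 11.1818
Numerator Σ_{t=1}^{10}(y_t−ȳ)(y_{t+1}−ȳ) = -362.5785
Denominator Σ(y_t−ȳ)² = 529.6364
r_1 = -362.5785 / 529.6364 = -0.685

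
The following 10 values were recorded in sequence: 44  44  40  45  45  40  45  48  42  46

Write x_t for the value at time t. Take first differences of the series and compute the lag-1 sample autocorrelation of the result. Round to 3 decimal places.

First differences Δx: 0, -4, 5, 0, -5, 5, 3, -6, 4
Mean of differences = 0.2222
Numerator Σ(Δx_t−Δx̄)(Δx_{t+1}−Δx̄) = -71.6049
Denominator Σ(Δx_t−Δx̄)² = 151.5556
r_1(Δx) = -71.6049 / 151.5556 = -0.472

-0.472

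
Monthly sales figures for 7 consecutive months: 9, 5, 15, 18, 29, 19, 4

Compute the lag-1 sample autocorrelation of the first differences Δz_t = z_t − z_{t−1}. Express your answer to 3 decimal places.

First differences Δz: -4, 10, 3, 11, -10, -15
Mean of differences = -0.8333
Numerator Σ(Δz_t−Δz̄)(Δz_{t+1}−Δz̄) = 73.9722
Denominator Σ(Δz_t−Δz̄)² = 566.8333
r_1(Δz) = 73.9722 / 566.8333 = 0.131

0.131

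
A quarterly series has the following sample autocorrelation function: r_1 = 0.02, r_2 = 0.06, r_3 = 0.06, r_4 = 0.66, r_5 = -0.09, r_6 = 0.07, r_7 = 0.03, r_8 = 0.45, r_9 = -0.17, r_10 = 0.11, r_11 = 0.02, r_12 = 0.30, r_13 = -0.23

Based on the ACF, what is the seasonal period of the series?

4

The largest autocorrelation is r_4 = 0.66, with weaker echoes at lags 8 (0.45) and 12 (0.30); the remaining lags stay at or below 0.11.
The dominant spike at lag 4 indicates a seasonal period of 4.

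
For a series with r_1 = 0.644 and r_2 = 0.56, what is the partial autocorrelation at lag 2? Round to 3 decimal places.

φ_{22} = (r_2 − r_1²) / (1 − r_1²)
r_1² = (0.644)² = 0.414736
Numerator = 0.56 − 0.4147 = 0.1453; denominator = 1 − 0.4147 = 0.5853
φ_{22} = 0.1453 / 0.5853 = 0.248

0.248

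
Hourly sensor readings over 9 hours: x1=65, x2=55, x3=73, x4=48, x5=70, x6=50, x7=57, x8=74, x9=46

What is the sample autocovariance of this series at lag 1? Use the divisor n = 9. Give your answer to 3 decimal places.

Mean x̄ = (65 + 55 + 73 + 48 + 70 + 50 + 57 + 74 + 46)/9 = 59.7778
Σ_{t=1}^{8}(x_t−x̄)(x_{t+1}−x̄) = -672.4938
γ_1 = -672.4938 / 9 = -74.722

-74.722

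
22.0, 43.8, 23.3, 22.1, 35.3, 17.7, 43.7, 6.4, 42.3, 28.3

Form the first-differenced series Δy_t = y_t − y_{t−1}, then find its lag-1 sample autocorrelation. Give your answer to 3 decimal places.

-0.799

First differences Δy: 21.8, -20.5, -1.2, 13.2, -17.6, 26.0, -37.3, 35.9, -14.0
Mean of differences = 0.7000
Numerator Σ(Δy_t−Δȳ)(Δy_{t+1}−Δȳ) = -3938.9700
Denominator Σ(Δy_t−Δȳ)² = 4928.6200
r_1(Δy) = -3938.9700 / 4928.6200 = -0.799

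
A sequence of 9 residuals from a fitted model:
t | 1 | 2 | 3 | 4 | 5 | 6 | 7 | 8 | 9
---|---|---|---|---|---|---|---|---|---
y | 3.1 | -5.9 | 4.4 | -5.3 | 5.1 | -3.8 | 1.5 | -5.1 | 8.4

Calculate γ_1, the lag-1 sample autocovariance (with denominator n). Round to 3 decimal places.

-18.646

Mean ȳ = (3.1 − 5.9 + 4.4 − 5.3 + 5.1 − 3.8 + 1.5 − 5.1 + 8.4)/9 = 0.2667
Σ_{t=1}^{8}(y_t−ȳ)(y_{t+1}−ȳ) = -167.8144
γ_1 = -167.8144 / 9 = -18.646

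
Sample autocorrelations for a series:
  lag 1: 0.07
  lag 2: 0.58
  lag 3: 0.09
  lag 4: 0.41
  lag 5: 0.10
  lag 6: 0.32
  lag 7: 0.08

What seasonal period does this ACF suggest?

2

The largest autocorrelation is r_2 = 0.58, with weaker echoes at lags 4 (0.41) and 6 (0.32); the remaining lags stay at or below 0.10.
The dominant spike at lag 2 indicates a seasonal period of 2.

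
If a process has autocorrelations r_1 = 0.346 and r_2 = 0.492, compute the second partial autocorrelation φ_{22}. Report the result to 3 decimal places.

φ_{22} = (r_2 − r_1²) / (1 − r_1²)
r_1² = (0.346)² = 0.119716
Numerator = 0.492 − 0.1197 = 0.3723; denominator = 1 − 0.1197 = 0.8803
φ_{22} = 0.3723 / 0.8803 = 0.423

0.423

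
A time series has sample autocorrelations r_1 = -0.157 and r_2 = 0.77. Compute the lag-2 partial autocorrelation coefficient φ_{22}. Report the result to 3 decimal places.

0.764

φ_{22} = (r_2 − r_1²) / (1 − r_1²)
r_1² = (-0.157)² = 0.024649
Numerator = 0.77 − 0.0246 = 0.7454; denominator = 1 − 0.0246 = 0.9754
φ_{22} = 0.7454 / 0.9754 = 0.764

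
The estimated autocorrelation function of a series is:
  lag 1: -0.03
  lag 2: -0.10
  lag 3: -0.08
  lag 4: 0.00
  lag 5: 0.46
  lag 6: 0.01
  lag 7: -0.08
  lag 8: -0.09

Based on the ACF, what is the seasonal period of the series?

5

The largest autocorrelation is r_5 = 0.46; the remaining lags stay at or below 0.01.
The dominant spike at lag 5 indicates a seasonal period of 5.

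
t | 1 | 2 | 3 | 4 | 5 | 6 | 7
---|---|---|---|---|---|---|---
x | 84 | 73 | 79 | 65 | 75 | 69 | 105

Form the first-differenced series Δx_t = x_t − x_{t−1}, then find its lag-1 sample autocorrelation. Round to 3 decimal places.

First differences Δx: -11, 6, -14, 10, -6, 36
Mean of differences = 3.5000
Numerator Σ(Δx_t−Δx̄)(Δx_{t+1}−Δx̄) = -564.2500
Denominator Σ(Δx_t−Δx̄)² = 1711.5000
r_1(Δx) = -564.2500 / 1711.5000 = -0.330

-0.330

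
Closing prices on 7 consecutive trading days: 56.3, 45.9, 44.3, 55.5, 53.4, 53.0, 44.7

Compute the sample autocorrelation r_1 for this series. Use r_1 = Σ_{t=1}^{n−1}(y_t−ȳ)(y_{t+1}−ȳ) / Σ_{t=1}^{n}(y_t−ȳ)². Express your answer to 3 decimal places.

Mean ȳ = (56.3 + 45.9 + 44.3 + 55.5 + 53.4 + 53.0 + 44.7)/7 = 50.4429
Σ(y_t−ȳ)(y_{t+1}−ȳ) = (-26.6082) + (27.9061) + (-31.0653) + (14.9547) + (7.5618) + (-14.6853) = -21.9361
Denominator Σ(y_t−ȳ)² = 166.5171
r_1 = -21.9361 / 166.5171 = -0.132

-0.132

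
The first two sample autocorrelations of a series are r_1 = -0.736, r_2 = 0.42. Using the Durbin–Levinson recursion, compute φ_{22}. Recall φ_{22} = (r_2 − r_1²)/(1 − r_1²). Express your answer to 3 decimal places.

φ_{22} = (r_2 − r_1²) / (1 − r_1²)
r_1² = (-0.736)² = 0.541696
Numerator = 0.42 − 0.5417 = -0.1217; denominator = 1 − 0.5417 = 0.4583
φ_{22} = -0.1217 / 0.4583 = -0.266

-0.266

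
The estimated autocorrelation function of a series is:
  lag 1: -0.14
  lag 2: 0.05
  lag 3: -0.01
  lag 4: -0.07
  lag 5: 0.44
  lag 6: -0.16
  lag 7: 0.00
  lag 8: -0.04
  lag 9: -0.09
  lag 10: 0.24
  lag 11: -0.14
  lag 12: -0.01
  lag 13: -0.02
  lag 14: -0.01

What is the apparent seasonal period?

The largest autocorrelation is r_5 = 0.44, with a weaker echo at lag 10 (0.24); the remaining lags stay at or below 0.05.
The dominant spike at lag 5 indicates a seasonal period of 5.

5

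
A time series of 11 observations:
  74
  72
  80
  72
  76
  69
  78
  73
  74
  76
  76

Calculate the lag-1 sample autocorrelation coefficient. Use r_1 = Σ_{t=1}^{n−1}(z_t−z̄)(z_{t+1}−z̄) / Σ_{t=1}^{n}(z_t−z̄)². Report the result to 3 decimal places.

-0.638

Mean z̄ = (74 + 72 + 80 + 72 + 76 + 69 + 78 + 73 + 74 + 76 + 76)/11 = 74.5455
Numerator Σ_{t=1}^{10}(z_t−z̄)(z_{t+1}−z̄) = -60.4793
Denominator Σ(z_t−z̄)² = 94.7273
r_1 = -60.4793 / 94.7273 = -0.638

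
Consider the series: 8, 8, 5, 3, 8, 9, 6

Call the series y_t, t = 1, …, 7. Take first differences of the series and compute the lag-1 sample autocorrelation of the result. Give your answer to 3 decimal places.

First differences Δy: 0, -3, -2, 5, 1, -3
Mean of differences = -0.3333
Numerator Σ(Δy_t−Δȳ)(Δy_{t+1}−Δȳ) = -1.7778
Denominator Σ(Δy_t−Δȳ)² = 47.3333
r_1(Δy) = -1.7778 / 47.3333 = -0.038

-0.038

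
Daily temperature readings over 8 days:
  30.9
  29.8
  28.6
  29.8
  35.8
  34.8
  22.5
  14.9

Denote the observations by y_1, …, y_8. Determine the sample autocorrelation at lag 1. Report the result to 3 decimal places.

0.321

Mean ȳ = (30.9 + 29.8 + 28.6 + 29.8 + 35.8 + 34.8 + 22.5 + 14.9)/8 = 28.3875
Deviations from mean: 2.5125, 1.4125, 0.2125, 1.4125, 7.4125, 6.4125, -5.8875, -13.4875
Numerator Σ_{t=1}^{7}(y_t−ȳ)(y_{t+1}−ȳ) = 103.8061
Denominator Σ(y_t−ȳ)² = 322.9888
r_1 = 103.8061 / 322.9888 = 0.321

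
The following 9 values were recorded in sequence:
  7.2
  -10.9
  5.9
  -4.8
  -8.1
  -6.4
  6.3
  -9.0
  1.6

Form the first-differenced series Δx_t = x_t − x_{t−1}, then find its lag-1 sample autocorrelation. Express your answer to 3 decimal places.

First differences Δx: -18.1, 16.8, -10.7, -3.3, 1.7, 12.7, -15.3, 10.6
Mean of differences = -0.7000
Numerator Σ(Δx_t−Δx̄)(Δx_{t+1}−Δx̄) = -788.2000
Denominator Σ(Δx_t−Δx̄)² = 1241.9400
r_1(Δx) = -788.2000 / 1241.9400 = -0.635

-0.635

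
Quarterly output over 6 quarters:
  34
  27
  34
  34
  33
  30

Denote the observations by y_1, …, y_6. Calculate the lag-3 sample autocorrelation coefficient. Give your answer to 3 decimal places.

-0.119

Mean ȳ = (34 + 27 + 34 + 34 + 33 + 30)/6 = 32.0000
Deviations from mean: 2.0000, -5.0000, 2.0000, 2.0000, 1.0000, -2.0000
Σ(y_t−ȳ)(y_{t+3}−ȳ) = (4.0000) + (-5.0000) + (-4.0000) = -5.0000
Denominator Σ(y_t−ȳ)² = 42.0000
r_3 = -5.0000 / 42.0000 = -0.119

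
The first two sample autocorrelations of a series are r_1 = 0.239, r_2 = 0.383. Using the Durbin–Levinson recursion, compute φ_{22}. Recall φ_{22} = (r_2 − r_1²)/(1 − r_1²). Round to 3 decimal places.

φ_{22} = (r_2 − r_1²) / (1 − r_1²)
r_1² = (0.239)² = 0.057121
Numerator = 0.383 − 0.0571 = 0.3259; denominator = 1 − 0.0571 = 0.9429
φ_{22} = 0.3259 / 0.9429 = 0.346

0.346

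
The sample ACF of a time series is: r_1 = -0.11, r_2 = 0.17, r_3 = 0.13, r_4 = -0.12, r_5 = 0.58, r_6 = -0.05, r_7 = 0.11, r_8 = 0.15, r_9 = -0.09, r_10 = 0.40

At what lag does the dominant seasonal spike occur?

5

The largest autocorrelation is r_5 = 0.58, with a weaker echo at lag 10 (0.40); the remaining lags stay at or below 0.17.
The dominant spike at lag 5 indicates a seasonal period of 5.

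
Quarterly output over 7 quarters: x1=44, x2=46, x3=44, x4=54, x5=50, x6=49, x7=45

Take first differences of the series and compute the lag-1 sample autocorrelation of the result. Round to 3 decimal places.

-0.401

First differences Δx: 2, -2, 10, -4, -1, -4
Mean of differences = 0.1667
Numerator Σ(Δx_t−Δx̄)(Δx_{t+1}−Δx̄) = -56.5278
Denominator Σ(Δx_t−Δx̄)² = 140.8333
r_1(Δx) = -56.5278 / 140.8333 = -0.401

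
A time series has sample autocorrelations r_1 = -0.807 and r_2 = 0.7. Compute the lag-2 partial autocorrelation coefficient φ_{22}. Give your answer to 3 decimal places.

0.140

φ_{22} = (r_2 − r_1²) / (1 − r_1²)
r_1² = (-0.807)² = 0.651249
Numerator = 0.7 − 0.6512 = 0.0488; denominator = 1 − 0.6512 = 0.3488
φ_{22} = 0.0488 / 0.3488 = 0.140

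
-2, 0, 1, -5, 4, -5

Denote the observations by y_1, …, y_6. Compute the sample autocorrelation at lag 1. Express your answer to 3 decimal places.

Mean ȳ = (-2 + 0 + 1 − 5 + 4 − 5)/6 = -1.1667
Numerator Σ_{t=1}^{5}(y_t−ȳ)(y_{t+1}−ȳ) = -46.3611
Denominator Σ(y_t−ȳ)² = 62.8333
r_1 = -46.3611 / 62.8333 = -0.738

-0.738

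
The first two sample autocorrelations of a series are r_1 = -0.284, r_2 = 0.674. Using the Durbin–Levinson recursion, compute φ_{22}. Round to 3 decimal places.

0.645

φ_{22} = (r_2 − r_1²) / (1 − r_1²)
r_1² = (-0.284)² = 0.080656
Numerator = 0.674 − 0.0807 = 0.5933; denominator = 1 − 0.0807 = 0.9193
φ_{22} = 0.5933 / 0.9193 = 0.645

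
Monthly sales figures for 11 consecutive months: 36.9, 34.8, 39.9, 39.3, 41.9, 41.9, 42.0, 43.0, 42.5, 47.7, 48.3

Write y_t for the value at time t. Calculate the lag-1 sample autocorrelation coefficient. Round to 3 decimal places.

0.589

Mean ȳ = (36.9 + 34.8 + 39.9 + 39.3 + 41.9 + 41.9 + 42.0 + 43.0 + 42.5 + 47.7 + 48.3)/11 = 41.6545
Numerator Σ_{t=1}^{10}(y_t−ȳ)(y_{t+1}−ȳ) = 95.2034
Denominator Σ(y_t−ȳ)² = 161.6873
r_1 = 95.2034 / 161.6873 = 0.589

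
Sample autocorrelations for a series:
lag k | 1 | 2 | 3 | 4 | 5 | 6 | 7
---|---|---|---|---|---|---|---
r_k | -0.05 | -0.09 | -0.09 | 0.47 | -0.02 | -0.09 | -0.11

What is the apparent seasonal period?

4

The largest autocorrelation is r_4 = 0.47; the remaining lags stay at or below -0.02.
The dominant spike at lag 4 indicates a seasonal period of 4.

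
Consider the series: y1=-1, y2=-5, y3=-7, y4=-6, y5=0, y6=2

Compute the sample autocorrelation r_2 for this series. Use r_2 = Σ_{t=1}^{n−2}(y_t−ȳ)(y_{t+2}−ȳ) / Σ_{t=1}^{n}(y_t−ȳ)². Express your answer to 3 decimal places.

Mean ȳ = (-1 − 5 − 7 − 6 + 0 + 2)/6 = -2.8333
Numerator Σ_{t=1}^{4}(y_t−ȳ)(y_{t+2}−ȳ) = -27.8889
Denominator Σ(y_t−ȳ)² = 66.8333
r_2 = -27.8889 / 66.8333 = -0.417

-0.417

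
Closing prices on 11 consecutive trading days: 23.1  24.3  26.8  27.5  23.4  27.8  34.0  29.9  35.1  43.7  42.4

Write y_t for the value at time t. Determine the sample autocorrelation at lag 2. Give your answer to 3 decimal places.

Mean ȳ = (23.1 + 24.3 + 26.8 + 27.5 + 23.4 + 27.8 + 34.0 + 29.9 + 35.1 + 43.7 + 42.4)/11 = 30.7273
Numerator Σ_{t=1}^{9}(y_t−ȳ)(y_{t+2}−ȳ) = 121.9821
Denominator Σ(y_t−ȳ)² = 522.6418
r_2 = 121.9821 / 522.6418 = 0.233

0.233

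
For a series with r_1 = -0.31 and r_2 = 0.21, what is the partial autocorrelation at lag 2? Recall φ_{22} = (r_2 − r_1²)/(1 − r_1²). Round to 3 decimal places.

0.126

φ_{22} = (r_2 − r_1²) / (1 − r_1²)
r_1² = (-0.31)² = 0.0961
Numerator = 0.21 − 0.0961 = 0.1139; denominator = 1 − 0.0961 = 0.9039
φ_{22} = 0.1139 / 0.9039 = 0.126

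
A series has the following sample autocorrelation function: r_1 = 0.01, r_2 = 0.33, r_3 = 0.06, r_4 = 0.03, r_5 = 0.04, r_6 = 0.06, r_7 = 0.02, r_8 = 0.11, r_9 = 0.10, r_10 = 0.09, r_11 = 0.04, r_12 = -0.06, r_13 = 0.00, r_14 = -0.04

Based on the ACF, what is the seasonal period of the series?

2

The largest autocorrelation is r_2 = 0.33; the remaining lags stay at or below 0.11.
The dominant spike at lag 2 indicates a seasonal period of 2.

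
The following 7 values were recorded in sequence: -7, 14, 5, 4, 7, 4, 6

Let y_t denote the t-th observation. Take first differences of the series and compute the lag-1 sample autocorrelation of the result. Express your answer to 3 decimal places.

-0.350

First differences Δy: 21, -9, -1, 3, -3, 2
Mean of differences = 2.1667
Numerator Σ(Δy_t−Δȳ)(Δy_{t+1}−Δȳ) = -181.0278
Denominator Σ(Δy_t−Δȳ)² = 516.8333
r_1(Δy) = -181.0278 / 516.8333 = -0.350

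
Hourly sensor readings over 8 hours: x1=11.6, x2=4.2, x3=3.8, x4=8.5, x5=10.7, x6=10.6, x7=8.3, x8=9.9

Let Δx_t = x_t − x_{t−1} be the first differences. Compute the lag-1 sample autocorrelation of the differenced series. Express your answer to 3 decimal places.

First differences Δx: -7.4, -0.4, 4.7, 2.2, -0.1, -2.3, 1.6
Mean of differences = -0.2429
Numerator Σ(Δx_t−Δx̄)(Δx_{t+1}−Δx̄) = 8.6867
Denominator Σ(Δx_t−Δx̄)² = 89.2971
r_1(Δx) = 8.6867 / 89.2971 = 0.097

0.097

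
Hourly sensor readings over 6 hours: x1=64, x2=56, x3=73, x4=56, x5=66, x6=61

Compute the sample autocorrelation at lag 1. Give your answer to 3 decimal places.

Mean x̄ = (64 + 56 + 73 + 56 + 66 + 61)/6 = 62.6667
Deviations from mean: 1.3333, -6.6667, 10.3333, -6.6667, 3.3333, -1.6667
Numerator Σ_{t=1}^{5}(x_t−x̄)(x_{t+1}−x̄) = -174.4444
Denominator Σ(x_t−x̄)² = 211.3333
r_1 = -174.4444 / 211.3333 = -0.825

-0.825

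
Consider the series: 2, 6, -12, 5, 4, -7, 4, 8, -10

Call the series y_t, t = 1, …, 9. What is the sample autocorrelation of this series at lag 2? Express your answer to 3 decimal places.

Mean ȳ = (2 + 6 − 12 + 5 + 4 − 7 + 4 + 8 − 10)/9 = 0.0000
Σ(y_t−ȳ)(y_{t+2}−ȳ) = (-24.0000) + (30.0000) + (-48.0000) + (-35.0000) + (16.0000) + (-56.0000) + (-40.0000) = -157.0000
Denominator Σ(y_t−ȳ)² = 454.0000
r_2 = -157.0000 / 454.0000 = -0.346

-0.346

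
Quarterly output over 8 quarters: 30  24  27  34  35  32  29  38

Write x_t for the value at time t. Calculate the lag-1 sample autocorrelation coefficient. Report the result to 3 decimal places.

0.163

Mean x̄ = (30 + 24 + 27 + 34 + 35 + 32 + 29 + 38)/8 = 31.1250
Deviations from mean: -1.1250, -7.1250, -4.1250, 2.8750, 3.8750, 0.8750, -2.1250, 6.8750
Numerator Σ_{t=1}^{7}(x_t−x̄)(x_{t+1}−x̄) = 23.6094
Denominator Σ(x_t−x̄)² = 144.8750
r_1 = 23.6094 / 144.8750 = 0.163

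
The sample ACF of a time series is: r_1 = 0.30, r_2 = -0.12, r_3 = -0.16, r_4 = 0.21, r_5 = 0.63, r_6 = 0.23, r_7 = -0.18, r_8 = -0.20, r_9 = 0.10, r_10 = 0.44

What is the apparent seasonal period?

The largest autocorrelation is r_5 = 0.63, with a weaker echo at lag 10 (0.44); the remaining lags stay at or below 0.30.
The dominant spike at lag 5 indicates a seasonal period of 5.

5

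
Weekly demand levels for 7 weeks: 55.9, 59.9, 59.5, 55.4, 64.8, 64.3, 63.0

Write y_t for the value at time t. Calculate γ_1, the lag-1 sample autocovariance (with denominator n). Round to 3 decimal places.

Mean ȳ = (55.9 + 59.9 + 59.5 + 55.4 + 64.8 + 64.3 + 63.0)/7 = 60.4000
Σ_{t=1}^{6}(y_t−ȳ)(y_{t+1}−ȳ) = 12.5000
γ_1 = 12.5000 / 7 = 1.786

1.786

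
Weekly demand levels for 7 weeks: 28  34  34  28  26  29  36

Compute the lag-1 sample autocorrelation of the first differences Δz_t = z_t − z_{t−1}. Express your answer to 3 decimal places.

0.259

First differences Δz: 6, 0, -6, -2, 3, 7
Mean of differences = 1.3333
Numerator Σ(Δz_t−Δz̄)(Δz_{t+1}−Δz̄) = 31.8889
Denominator Σ(Δz_t−Δz̄)² = 123.3333
r_1(Δz) = 31.8889 / 123.3333 = 0.259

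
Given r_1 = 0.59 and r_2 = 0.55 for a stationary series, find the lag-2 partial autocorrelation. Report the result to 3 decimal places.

0.310

φ_{22} = (r_2 − r_1²) / (1 − r_1²)
r_1² = (0.59)² = 0.3481
Numerator = 0.55 − 0.3481 = 0.2019; denominator = 1 − 0.3481 = 0.6519
φ_{22} = 0.2019 / 0.6519 = 0.310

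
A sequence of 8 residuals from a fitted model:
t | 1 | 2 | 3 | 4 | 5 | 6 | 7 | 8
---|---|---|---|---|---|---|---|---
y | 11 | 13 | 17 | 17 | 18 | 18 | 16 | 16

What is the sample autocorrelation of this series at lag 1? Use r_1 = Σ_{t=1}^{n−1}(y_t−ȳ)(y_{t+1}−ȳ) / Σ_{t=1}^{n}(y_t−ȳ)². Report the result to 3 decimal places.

Mean ȳ = (11 + 13 + 17 + 17 + 18 + 18 + 16 + 16)/8 = 15.7500
Deviations from mean: -4.7500, -2.7500, 1.2500, 1.2500, 2.2500, 2.2500, 0.2500, 0.2500
Σ(y_t−ȳ)(y_{t+1}−ȳ) = (13.0625) + (-3.4375) + (1.5625) + (2.8125) + (5.0625) + (0.5625) + (0.0625) = 19.6875
Denominator Σ(y_t−ȳ)² = 43.5000
r_1 = 19.6875 / 43.5000 = 0.453

0.453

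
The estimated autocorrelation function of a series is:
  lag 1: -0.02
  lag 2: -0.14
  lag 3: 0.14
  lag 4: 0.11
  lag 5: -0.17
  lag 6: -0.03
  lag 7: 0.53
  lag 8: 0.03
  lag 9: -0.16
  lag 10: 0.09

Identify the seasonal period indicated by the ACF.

7

The largest autocorrelation is r_7 = 0.53; the remaining lags stay at or below 0.14.
The dominant spike at lag 7 indicates a seasonal period of 7.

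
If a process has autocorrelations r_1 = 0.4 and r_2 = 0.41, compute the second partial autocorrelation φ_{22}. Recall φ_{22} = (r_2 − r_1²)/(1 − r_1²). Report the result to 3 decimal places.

0.298

φ_{22} = (r_2 − r_1²) / (1 − r_1²)
r_1² = (0.4)² = 0.16
Numerator = 0.41 − 0.1600 = 0.2500; denominator = 1 − 0.1600 = 0.8400
φ_{22} = 0.2500 / 0.8400 = 0.298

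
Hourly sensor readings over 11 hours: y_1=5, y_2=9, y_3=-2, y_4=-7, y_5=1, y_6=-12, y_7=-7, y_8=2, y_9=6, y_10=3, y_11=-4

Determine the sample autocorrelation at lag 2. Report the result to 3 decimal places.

-0.224

Mean ȳ = (5 + 9 − 2 − 7 + 1 − 12 − 7 + 2 + 6 + 3 − 4)/11 = -0.5455
Numerator Σ_{t=1}^{9}(y_t−ȳ)(y_{t+2}−ȳ) = -92.9587
Denominator Σ(y_t−ȳ)² = 414.7273
r_2 = -92.9587 / 414.7273 = -0.224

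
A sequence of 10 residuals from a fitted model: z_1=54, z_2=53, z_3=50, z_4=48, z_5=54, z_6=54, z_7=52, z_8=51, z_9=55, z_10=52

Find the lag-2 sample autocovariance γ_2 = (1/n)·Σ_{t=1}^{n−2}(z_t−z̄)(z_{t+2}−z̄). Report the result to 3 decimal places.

-2.128

Mean z̄ = (54 + 53 + 50 + 48 + 54 + 54 + 52 + 51 + 55 + 52)/10 = 52.3000
Σ_{t=1}^{8}(z_t−z̄)(z_{t+2}−z̄) = -21.2800
γ_2 = -21.2800 / 10 = -2.128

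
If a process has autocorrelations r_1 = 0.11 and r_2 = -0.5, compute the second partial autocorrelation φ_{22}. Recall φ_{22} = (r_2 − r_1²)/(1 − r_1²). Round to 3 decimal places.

-0.518

φ_{22} = (r_2 − r_1²) / (1 − r_1²)
r_1² = (0.11)² = 0.0121
Numerator = -0.5 − 0.0121 = -0.5121; denominator = 1 − 0.0121 = 0.9879
φ_{22} = -0.5121 / 0.9879 = -0.518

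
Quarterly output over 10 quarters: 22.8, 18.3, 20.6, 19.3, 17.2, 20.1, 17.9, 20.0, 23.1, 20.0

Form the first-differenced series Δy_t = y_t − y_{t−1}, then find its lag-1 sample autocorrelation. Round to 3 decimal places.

-0.435

First differences Δy: -4.5, 2.3, -1.3, -2.1, 2.9, -2.2, 2.1, 3.1, -3.1
Mean of differences = -0.3111
Numerator Σ(Δy_t−Δȳ)(Δy_{t+1}−Δȳ) = -29.4035
Denominator Σ(Δy_t−Δȳ)² = 67.6489
r_1(Δy) = -29.4035 / 67.6489 = -0.435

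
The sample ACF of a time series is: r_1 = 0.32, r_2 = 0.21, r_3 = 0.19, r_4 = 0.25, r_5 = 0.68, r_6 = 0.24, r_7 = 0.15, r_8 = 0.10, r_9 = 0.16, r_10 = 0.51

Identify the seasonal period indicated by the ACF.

The largest autocorrelation is r_5 = 0.68, with a weaker echo at lag 10 (0.51); the remaining lags stay at or below 0.32. The elevated value at lag 1 (0.32), dropping to 0.21 at lag 2, reflects decaying short-term dependence rather than seasonality.
The dominant spike at lag 5 indicates a seasonal period of 5.

5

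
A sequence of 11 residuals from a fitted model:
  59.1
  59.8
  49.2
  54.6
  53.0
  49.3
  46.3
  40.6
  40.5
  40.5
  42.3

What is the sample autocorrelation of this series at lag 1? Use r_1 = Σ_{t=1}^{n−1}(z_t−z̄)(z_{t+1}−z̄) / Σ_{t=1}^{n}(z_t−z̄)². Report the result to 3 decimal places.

0.669

Mean z̄ = (59.1 + 59.8 + 49.2 + 54.6 + 53.0 + 49.3 + 46.3 + 40.6 + 40.5 + 40.5 + 42.3)/11 = 48.6545
Numerator Σ_{t=1}^{10}(z_t−z̄)(z_{t+1}−z̄) = 355.8234
Denominator Σ(z_t−z̄)² = 532.0673
r_1 = 355.8234 / 532.0673 = 0.669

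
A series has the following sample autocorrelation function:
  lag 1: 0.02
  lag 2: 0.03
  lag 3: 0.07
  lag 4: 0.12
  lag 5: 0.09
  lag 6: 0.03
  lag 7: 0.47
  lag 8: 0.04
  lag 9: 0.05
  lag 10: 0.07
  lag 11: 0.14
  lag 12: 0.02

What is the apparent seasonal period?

The largest autocorrelation is r_7 = 0.47; the remaining lags stay at or below 0.14.
The dominant spike at lag 7 indicates a seasonal period of 7.

7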